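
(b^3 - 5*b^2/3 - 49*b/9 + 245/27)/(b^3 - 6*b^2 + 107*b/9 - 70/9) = (b + 7/3)/(b - 2)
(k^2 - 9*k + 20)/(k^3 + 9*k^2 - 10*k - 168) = (k - 5)/(k^2 + 13*k + 42)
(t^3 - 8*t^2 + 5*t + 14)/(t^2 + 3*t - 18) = (t^3 - 8*t^2 + 5*t + 14)/(t^2 + 3*t - 18)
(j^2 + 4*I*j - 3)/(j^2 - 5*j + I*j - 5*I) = (j + 3*I)/(j - 5)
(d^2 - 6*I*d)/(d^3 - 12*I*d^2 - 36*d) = 1/(d - 6*I)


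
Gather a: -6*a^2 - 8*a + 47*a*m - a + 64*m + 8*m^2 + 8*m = -6*a^2 + a*(47*m - 9) + 8*m^2 + 72*m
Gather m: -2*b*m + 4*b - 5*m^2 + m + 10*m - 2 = 4*b - 5*m^2 + m*(11 - 2*b) - 2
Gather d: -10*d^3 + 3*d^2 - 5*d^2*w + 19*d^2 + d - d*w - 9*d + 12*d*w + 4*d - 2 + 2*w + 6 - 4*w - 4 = -10*d^3 + d^2*(22 - 5*w) + d*(11*w - 4) - 2*w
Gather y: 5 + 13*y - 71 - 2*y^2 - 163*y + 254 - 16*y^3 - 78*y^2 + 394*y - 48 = -16*y^3 - 80*y^2 + 244*y + 140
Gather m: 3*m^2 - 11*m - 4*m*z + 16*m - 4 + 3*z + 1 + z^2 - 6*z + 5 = 3*m^2 + m*(5 - 4*z) + z^2 - 3*z + 2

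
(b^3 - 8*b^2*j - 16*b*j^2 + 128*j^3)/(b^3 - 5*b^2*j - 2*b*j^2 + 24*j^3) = (b^2 - 4*b*j - 32*j^2)/(b^2 - b*j - 6*j^2)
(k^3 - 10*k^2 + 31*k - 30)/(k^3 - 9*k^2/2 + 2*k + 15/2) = 2*(k^2 - 7*k + 10)/(2*k^2 - 3*k - 5)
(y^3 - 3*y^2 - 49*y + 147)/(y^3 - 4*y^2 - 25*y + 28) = (y^2 + 4*y - 21)/(y^2 + 3*y - 4)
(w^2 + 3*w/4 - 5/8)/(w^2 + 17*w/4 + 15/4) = (w - 1/2)/(w + 3)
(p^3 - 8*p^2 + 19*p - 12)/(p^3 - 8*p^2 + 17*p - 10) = (p^2 - 7*p + 12)/(p^2 - 7*p + 10)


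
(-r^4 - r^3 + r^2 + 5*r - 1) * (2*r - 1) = -2*r^5 - r^4 + 3*r^3 + 9*r^2 - 7*r + 1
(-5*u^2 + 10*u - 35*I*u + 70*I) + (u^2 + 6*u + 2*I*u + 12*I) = -4*u^2 + 16*u - 33*I*u + 82*I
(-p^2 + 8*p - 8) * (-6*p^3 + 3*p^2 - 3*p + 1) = 6*p^5 - 51*p^4 + 75*p^3 - 49*p^2 + 32*p - 8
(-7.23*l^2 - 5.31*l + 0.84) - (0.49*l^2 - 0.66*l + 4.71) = -7.72*l^2 - 4.65*l - 3.87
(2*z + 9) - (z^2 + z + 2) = -z^2 + z + 7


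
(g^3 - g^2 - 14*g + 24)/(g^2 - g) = (g^3 - g^2 - 14*g + 24)/(g*(g - 1))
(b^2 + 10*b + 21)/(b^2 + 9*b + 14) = (b + 3)/(b + 2)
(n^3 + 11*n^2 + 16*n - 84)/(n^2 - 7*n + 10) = (n^2 + 13*n + 42)/(n - 5)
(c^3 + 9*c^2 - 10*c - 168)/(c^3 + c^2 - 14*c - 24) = (c^2 + 13*c + 42)/(c^2 + 5*c + 6)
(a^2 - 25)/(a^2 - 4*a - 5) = (a + 5)/(a + 1)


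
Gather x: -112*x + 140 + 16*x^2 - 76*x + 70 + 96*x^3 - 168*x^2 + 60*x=96*x^3 - 152*x^2 - 128*x + 210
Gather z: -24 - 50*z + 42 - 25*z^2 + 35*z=-25*z^2 - 15*z + 18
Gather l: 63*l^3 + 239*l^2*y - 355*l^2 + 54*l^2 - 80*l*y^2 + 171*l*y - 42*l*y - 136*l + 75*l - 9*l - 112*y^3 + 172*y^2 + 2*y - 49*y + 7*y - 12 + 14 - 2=63*l^3 + l^2*(239*y - 301) + l*(-80*y^2 + 129*y - 70) - 112*y^3 + 172*y^2 - 40*y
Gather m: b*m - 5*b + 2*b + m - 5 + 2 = -3*b + m*(b + 1) - 3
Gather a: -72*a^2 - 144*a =-72*a^2 - 144*a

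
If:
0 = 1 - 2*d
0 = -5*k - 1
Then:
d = 1/2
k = -1/5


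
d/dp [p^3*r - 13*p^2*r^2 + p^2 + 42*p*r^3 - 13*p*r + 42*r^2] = 3*p^2*r - 26*p*r^2 + 2*p + 42*r^3 - 13*r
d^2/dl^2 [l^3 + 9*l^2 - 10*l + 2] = 6*l + 18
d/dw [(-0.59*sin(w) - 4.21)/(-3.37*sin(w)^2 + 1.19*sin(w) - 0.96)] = (-1.9883*sin(w)^2 - 28.3754*sin(w) + 5.5763)*cos(w)/(11.3569*sin(w)^4 - 8.0206*sin(w)^3 + 7.8865*sin(w)^2 - 2.2848*sin(w) + 0.9216)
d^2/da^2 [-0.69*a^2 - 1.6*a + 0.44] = -1.38000000000000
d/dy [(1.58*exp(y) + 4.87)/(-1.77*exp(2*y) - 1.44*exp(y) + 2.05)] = (2.7966*exp(2*y) + 17.2398*exp(y) + 10.2518)*exp(y)/(3.1329*exp(4*y) + 5.0976*exp(3*y) - 5.1834*exp(2*y) - 5.904*exp(y) + 4.2025)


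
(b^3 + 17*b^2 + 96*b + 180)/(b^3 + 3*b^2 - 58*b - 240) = (b + 6)/(b - 8)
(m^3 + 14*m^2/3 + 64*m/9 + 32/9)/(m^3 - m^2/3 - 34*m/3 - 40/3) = (9*m^2 + 24*m + 16)/(3*(3*m^2 - 7*m - 20))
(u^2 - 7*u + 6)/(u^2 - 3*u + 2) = (u - 6)/(u - 2)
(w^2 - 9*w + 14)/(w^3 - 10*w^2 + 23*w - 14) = 1/(w - 1)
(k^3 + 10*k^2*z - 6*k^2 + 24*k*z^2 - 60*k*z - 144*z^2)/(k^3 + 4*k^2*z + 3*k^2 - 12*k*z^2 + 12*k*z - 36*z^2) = (-k^2 - 4*k*z + 6*k + 24*z)/(-k^2 + 2*k*z - 3*k + 6*z)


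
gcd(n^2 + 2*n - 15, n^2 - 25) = n + 5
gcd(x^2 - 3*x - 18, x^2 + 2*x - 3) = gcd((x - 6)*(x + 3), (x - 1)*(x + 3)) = x + 3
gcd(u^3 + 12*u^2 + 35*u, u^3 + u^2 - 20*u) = u^2 + 5*u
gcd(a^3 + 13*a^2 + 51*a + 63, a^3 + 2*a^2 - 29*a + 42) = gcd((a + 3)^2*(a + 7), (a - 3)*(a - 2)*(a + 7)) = a + 7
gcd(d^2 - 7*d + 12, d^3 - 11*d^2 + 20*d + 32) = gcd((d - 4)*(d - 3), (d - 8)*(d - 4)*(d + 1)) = d - 4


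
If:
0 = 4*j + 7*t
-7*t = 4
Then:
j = 1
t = -4/7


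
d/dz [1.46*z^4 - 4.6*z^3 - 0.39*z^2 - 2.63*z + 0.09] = 5.84*z^3 - 13.8*z^2 - 0.78*z - 2.63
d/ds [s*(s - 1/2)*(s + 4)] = 3*s^2 + 7*s - 2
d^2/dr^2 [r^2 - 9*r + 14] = 2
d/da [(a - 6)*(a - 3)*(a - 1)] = 3*a^2 - 20*a + 27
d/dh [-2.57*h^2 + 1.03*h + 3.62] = 1.03 - 5.14*h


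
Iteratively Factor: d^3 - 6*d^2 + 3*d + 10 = (d + 1)*(d^2 - 7*d + 10) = (d - 2)*(d + 1)*(d - 5)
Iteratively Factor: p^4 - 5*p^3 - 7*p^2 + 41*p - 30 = (p - 2)*(p^3 - 3*p^2 - 13*p + 15) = (p - 5)*(p - 2)*(p^2 + 2*p - 3) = (p - 5)*(p - 2)*(p + 3)*(p - 1)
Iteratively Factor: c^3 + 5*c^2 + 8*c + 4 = (c + 1)*(c^2 + 4*c + 4) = (c + 1)*(c + 2)*(c + 2)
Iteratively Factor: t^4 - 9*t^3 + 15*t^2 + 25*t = (t - 5)*(t^3 - 4*t^2 - 5*t) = t*(t - 5)*(t^2 - 4*t - 5) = t*(t - 5)*(t + 1)*(t - 5)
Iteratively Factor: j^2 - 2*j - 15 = (j + 3)*(j - 5)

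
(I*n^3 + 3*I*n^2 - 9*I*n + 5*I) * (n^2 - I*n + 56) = I*n^5 + n^4 + 3*I*n^4 + 3*n^3 + 47*I*n^3 - 9*n^2 + 173*I*n^2 + 5*n - 504*I*n + 280*I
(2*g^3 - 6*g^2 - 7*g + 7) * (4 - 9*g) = -18*g^4 + 62*g^3 + 39*g^2 - 91*g + 28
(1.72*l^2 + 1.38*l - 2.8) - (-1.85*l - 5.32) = 1.72*l^2 + 3.23*l + 2.52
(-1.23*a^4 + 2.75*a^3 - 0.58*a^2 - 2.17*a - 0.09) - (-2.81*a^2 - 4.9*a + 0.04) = -1.23*a^4 + 2.75*a^3 + 2.23*a^2 + 2.73*a - 0.13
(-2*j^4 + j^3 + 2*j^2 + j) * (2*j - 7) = -4*j^5 + 16*j^4 - 3*j^3 - 12*j^2 - 7*j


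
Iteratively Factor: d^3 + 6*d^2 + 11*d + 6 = (d + 1)*(d^2 + 5*d + 6) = (d + 1)*(d + 2)*(d + 3)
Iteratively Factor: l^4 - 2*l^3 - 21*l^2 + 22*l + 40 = (l + 1)*(l^3 - 3*l^2 - 18*l + 40) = (l + 1)*(l + 4)*(l^2 - 7*l + 10) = (l - 2)*(l + 1)*(l + 4)*(l - 5)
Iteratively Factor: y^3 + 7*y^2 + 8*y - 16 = (y + 4)*(y^2 + 3*y - 4) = (y + 4)^2*(y - 1)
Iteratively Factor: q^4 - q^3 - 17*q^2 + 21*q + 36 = (q - 3)*(q^3 + 2*q^2 - 11*q - 12) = (q - 3)*(q + 4)*(q^2 - 2*q - 3) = (q - 3)^2*(q + 4)*(q + 1)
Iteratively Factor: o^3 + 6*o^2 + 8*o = (o + 4)*(o^2 + 2*o) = o*(o + 4)*(o + 2)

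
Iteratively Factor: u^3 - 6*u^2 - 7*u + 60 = (u + 3)*(u^2 - 9*u + 20) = (u - 4)*(u + 3)*(u - 5)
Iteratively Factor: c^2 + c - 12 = (c + 4)*(c - 3)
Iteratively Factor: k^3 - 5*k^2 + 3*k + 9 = (k + 1)*(k^2 - 6*k + 9) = (k - 3)*(k + 1)*(k - 3)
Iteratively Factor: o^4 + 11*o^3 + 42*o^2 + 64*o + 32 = (o + 4)*(o^3 + 7*o^2 + 14*o + 8) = (o + 1)*(o + 4)*(o^2 + 6*o + 8) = (o + 1)*(o + 2)*(o + 4)*(o + 4)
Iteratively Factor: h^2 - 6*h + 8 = (h - 4)*(h - 2)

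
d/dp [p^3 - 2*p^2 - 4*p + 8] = 3*p^2 - 4*p - 4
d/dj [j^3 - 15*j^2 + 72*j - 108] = 3*j^2 - 30*j + 72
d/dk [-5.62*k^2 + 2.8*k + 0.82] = 2.8 - 11.24*k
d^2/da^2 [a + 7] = 0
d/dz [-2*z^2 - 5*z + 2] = -4*z - 5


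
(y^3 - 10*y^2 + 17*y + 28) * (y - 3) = y^4 - 13*y^3 + 47*y^2 - 23*y - 84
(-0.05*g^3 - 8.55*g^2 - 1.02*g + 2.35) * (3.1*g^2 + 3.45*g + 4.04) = -0.155*g^5 - 26.6775*g^4 - 32.8615*g^3 - 30.776*g^2 + 3.9867*g + 9.494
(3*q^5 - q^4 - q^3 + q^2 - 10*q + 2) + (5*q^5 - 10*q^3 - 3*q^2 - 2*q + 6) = 8*q^5 - q^4 - 11*q^3 - 2*q^2 - 12*q + 8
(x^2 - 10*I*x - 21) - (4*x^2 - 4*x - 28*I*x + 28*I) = -3*x^2 + 4*x + 18*I*x - 21 - 28*I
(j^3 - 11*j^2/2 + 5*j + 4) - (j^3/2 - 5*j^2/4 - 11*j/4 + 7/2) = j^3/2 - 17*j^2/4 + 31*j/4 + 1/2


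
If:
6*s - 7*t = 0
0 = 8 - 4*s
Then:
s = 2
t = 12/7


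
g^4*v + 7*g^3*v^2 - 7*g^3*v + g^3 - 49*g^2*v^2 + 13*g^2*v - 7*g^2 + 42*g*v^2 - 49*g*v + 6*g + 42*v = (g - 6)*(g - 1)*(g + 7*v)*(g*v + 1)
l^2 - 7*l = l*(l - 7)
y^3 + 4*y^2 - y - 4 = (y - 1)*(y + 1)*(y + 4)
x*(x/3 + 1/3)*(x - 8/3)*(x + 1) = x^4/3 - 2*x^3/9 - 13*x^2/9 - 8*x/9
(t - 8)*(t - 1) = t^2 - 9*t + 8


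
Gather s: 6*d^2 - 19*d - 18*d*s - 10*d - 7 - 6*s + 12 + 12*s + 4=6*d^2 - 29*d + s*(6 - 18*d) + 9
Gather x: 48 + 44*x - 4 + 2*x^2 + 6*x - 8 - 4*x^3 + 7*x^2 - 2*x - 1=-4*x^3 + 9*x^2 + 48*x + 35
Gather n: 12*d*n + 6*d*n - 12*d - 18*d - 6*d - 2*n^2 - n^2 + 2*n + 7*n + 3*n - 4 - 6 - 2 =-36*d - 3*n^2 + n*(18*d + 12) - 12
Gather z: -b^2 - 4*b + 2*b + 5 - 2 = -b^2 - 2*b + 3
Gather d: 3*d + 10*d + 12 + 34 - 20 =13*d + 26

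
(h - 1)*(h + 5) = h^2 + 4*h - 5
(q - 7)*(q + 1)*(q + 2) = q^3 - 4*q^2 - 19*q - 14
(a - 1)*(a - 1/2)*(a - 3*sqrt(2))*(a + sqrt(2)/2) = a^4 - 5*sqrt(2)*a^3/2 - 3*a^3/2 - 5*a^2/2 + 15*sqrt(2)*a^2/4 - 5*sqrt(2)*a/4 + 9*a/2 - 3/2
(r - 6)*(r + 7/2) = r^2 - 5*r/2 - 21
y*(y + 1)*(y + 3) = y^3 + 4*y^2 + 3*y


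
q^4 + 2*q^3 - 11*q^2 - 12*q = q*(q - 3)*(q + 1)*(q + 4)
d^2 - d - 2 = (d - 2)*(d + 1)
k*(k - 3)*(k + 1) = k^3 - 2*k^2 - 3*k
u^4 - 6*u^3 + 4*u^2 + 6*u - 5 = (u - 5)*(u - 1)^2*(u + 1)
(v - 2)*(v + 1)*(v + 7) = v^3 + 6*v^2 - 9*v - 14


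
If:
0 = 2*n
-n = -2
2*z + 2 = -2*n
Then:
No Solution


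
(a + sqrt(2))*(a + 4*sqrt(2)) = a^2 + 5*sqrt(2)*a + 8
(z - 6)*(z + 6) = z^2 - 36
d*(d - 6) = d^2 - 6*d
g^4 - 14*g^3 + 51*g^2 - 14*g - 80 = (g - 8)*(g - 5)*(g - 2)*(g + 1)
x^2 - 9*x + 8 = (x - 8)*(x - 1)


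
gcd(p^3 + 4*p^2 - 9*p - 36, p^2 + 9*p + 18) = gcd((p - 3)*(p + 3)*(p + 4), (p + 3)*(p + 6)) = p + 3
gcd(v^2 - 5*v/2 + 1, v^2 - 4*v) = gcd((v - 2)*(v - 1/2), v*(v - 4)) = 1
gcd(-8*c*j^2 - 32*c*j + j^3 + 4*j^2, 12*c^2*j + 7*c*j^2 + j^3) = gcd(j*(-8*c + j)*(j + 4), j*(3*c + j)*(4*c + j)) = j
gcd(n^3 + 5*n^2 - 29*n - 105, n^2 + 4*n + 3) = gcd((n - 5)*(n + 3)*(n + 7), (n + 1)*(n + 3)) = n + 3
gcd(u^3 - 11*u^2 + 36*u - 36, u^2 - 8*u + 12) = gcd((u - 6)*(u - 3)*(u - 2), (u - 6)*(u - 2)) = u^2 - 8*u + 12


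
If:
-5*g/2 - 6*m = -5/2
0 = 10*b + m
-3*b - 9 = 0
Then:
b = -3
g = -71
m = 30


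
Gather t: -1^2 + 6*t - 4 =6*t - 5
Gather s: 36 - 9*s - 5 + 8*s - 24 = 7 - s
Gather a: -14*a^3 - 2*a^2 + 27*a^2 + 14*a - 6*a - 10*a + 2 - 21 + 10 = -14*a^3 + 25*a^2 - 2*a - 9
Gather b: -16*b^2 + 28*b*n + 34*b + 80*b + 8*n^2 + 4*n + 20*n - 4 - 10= -16*b^2 + b*(28*n + 114) + 8*n^2 + 24*n - 14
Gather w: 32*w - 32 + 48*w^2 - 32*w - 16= 48*w^2 - 48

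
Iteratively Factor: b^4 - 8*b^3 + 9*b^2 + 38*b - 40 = (b - 4)*(b^3 - 4*b^2 - 7*b + 10) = (b - 5)*(b - 4)*(b^2 + b - 2) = (b - 5)*(b - 4)*(b + 2)*(b - 1)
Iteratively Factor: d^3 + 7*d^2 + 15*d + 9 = (d + 1)*(d^2 + 6*d + 9) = (d + 1)*(d + 3)*(d + 3)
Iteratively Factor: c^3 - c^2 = (c)*(c^2 - c) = c*(c - 1)*(c)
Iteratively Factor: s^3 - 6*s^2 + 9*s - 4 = (s - 1)*(s^2 - 5*s + 4) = (s - 4)*(s - 1)*(s - 1)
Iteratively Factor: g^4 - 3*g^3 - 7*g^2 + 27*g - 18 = (g - 1)*(g^3 - 2*g^2 - 9*g + 18) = (g - 1)*(g + 3)*(g^2 - 5*g + 6) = (g - 2)*(g - 1)*(g + 3)*(g - 3)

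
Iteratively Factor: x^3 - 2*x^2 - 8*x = (x + 2)*(x^2 - 4*x) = (x - 4)*(x + 2)*(x)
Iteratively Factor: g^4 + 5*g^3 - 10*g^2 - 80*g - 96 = (g + 2)*(g^3 + 3*g^2 - 16*g - 48) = (g + 2)*(g + 4)*(g^2 - g - 12) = (g + 2)*(g + 3)*(g + 4)*(g - 4)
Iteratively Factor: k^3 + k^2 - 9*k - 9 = (k - 3)*(k^2 + 4*k + 3) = (k - 3)*(k + 3)*(k + 1)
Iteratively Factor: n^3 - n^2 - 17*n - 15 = (n + 1)*(n^2 - 2*n - 15) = (n - 5)*(n + 1)*(n + 3)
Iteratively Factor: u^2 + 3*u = (u + 3)*(u)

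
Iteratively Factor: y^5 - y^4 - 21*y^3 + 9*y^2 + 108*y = (y + 3)*(y^4 - 4*y^3 - 9*y^2 + 36*y) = (y - 3)*(y + 3)*(y^3 - y^2 - 12*y) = (y - 4)*(y - 3)*(y + 3)*(y^2 + 3*y) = y*(y - 4)*(y - 3)*(y + 3)*(y + 3)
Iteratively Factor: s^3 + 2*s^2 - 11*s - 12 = (s + 4)*(s^2 - 2*s - 3) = (s + 1)*(s + 4)*(s - 3)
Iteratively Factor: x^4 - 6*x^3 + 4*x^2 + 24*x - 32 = (x - 2)*(x^3 - 4*x^2 - 4*x + 16) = (x - 4)*(x - 2)*(x^2 - 4) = (x - 4)*(x - 2)^2*(x + 2)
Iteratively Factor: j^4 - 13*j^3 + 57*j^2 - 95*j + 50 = (j - 5)*(j^3 - 8*j^2 + 17*j - 10) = (j - 5)*(j - 1)*(j^2 - 7*j + 10) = (j - 5)^2*(j - 1)*(j - 2)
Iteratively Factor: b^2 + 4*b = (b + 4)*(b)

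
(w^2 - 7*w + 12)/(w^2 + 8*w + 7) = (w^2 - 7*w + 12)/(w^2 + 8*w + 7)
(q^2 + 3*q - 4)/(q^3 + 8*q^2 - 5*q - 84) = (q - 1)/(q^2 + 4*q - 21)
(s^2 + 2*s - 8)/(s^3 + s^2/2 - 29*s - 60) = 2*(s - 2)/(2*s^2 - 7*s - 30)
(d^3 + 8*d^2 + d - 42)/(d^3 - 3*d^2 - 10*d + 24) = (d + 7)/(d - 4)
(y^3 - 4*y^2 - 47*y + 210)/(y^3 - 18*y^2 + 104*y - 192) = (y^2 + 2*y - 35)/(y^2 - 12*y + 32)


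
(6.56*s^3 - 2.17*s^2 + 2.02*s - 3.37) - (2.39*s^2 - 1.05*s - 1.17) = 6.56*s^3 - 4.56*s^2 + 3.07*s - 2.2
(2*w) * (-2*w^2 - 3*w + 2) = -4*w^3 - 6*w^2 + 4*w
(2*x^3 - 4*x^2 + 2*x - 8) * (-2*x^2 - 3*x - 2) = -4*x^5 + 2*x^4 + 4*x^3 + 18*x^2 + 20*x + 16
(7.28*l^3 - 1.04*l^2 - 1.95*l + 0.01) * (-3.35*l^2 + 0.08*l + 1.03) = -24.388*l^5 + 4.0664*l^4 + 13.9477*l^3 - 1.2607*l^2 - 2.0077*l + 0.0103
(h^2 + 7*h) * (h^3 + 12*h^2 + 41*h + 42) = h^5 + 19*h^4 + 125*h^3 + 329*h^2 + 294*h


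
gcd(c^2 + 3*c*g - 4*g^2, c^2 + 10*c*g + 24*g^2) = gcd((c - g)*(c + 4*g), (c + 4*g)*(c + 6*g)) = c + 4*g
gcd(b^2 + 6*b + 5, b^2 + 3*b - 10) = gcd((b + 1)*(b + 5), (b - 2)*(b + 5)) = b + 5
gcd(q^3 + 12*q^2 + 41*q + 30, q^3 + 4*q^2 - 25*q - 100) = q + 5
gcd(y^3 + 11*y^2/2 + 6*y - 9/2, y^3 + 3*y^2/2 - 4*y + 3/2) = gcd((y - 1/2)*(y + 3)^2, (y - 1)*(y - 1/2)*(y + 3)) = y^2 + 5*y/2 - 3/2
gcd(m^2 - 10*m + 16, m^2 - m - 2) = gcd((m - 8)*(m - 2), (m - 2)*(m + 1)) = m - 2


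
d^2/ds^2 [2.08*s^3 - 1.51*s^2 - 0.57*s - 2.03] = 12.48*s - 3.02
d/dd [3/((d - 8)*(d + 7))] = 3*(1 - 2*d)/(d^4 - 2*d^3 - 111*d^2 + 112*d + 3136)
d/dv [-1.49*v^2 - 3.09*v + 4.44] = -2.98*v - 3.09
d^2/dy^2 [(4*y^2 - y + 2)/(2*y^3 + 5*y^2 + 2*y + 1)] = 2*(16*y^6 - 12*y^5 - 30*y^4 + 43*y^3 + 126*y^2 + 63*y + 4)/(8*y^9 + 60*y^8 + 174*y^7 + 257*y^6 + 234*y^5 + 159*y^4 + 74*y^3 + 27*y^2 + 6*y + 1)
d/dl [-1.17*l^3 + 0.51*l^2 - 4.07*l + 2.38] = -3.51*l^2 + 1.02*l - 4.07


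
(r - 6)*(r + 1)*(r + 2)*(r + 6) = r^4 + 3*r^3 - 34*r^2 - 108*r - 72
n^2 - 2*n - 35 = (n - 7)*(n + 5)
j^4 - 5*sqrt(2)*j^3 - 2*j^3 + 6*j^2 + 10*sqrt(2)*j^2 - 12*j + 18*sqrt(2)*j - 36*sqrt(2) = (j - 2)*(j - 3*sqrt(2))^2*(j + sqrt(2))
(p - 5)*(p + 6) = p^2 + p - 30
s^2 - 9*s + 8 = (s - 8)*(s - 1)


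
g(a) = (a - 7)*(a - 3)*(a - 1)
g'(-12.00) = 727.00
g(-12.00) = -3705.00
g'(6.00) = 7.00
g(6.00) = -15.00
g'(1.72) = 2.04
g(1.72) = 4.87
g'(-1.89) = 83.30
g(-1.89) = -125.63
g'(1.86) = 0.46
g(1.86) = 5.04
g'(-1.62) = 74.51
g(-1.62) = -104.34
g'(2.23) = -3.14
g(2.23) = 4.52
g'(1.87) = 0.35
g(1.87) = 5.04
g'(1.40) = 6.08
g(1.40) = 3.58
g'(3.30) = -8.93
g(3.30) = -2.55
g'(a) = (a - 7)*(a - 3) + (a - 7)*(a - 1) + (a - 3)*(a - 1)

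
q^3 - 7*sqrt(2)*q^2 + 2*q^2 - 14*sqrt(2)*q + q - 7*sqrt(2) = (q + 1)^2*(q - 7*sqrt(2))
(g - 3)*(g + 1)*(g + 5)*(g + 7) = g^4 + 10*g^3 + 8*g^2 - 106*g - 105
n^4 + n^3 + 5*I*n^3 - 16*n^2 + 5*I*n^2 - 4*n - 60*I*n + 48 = (n - 3)*(n + 4)*(n + I)*(n + 4*I)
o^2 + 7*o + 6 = (o + 1)*(o + 6)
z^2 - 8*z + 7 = (z - 7)*(z - 1)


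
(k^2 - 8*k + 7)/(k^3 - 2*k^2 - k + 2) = (k - 7)/(k^2 - k - 2)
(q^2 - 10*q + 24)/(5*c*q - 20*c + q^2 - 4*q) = (q - 6)/(5*c + q)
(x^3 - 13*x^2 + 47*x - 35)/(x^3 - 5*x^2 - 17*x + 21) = (x - 5)/(x + 3)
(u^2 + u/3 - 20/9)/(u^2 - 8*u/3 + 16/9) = (3*u + 5)/(3*u - 4)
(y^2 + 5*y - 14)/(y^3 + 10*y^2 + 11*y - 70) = 1/(y + 5)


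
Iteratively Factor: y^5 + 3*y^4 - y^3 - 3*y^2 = (y - 1)*(y^4 + 4*y^3 + 3*y^2) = (y - 1)*(y + 3)*(y^3 + y^2) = y*(y - 1)*(y + 3)*(y^2 + y) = y^2*(y - 1)*(y + 3)*(y + 1)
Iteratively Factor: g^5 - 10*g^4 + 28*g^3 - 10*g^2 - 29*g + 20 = (g + 1)*(g^4 - 11*g^3 + 39*g^2 - 49*g + 20) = (g - 5)*(g + 1)*(g^3 - 6*g^2 + 9*g - 4) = (g - 5)*(g - 1)*(g + 1)*(g^2 - 5*g + 4) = (g - 5)*(g - 1)^2*(g + 1)*(g - 4)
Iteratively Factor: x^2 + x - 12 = (x + 4)*(x - 3)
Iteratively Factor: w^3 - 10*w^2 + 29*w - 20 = (w - 1)*(w^2 - 9*w + 20) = (w - 5)*(w - 1)*(w - 4)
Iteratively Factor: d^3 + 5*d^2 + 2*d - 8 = (d - 1)*(d^2 + 6*d + 8) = (d - 1)*(d + 2)*(d + 4)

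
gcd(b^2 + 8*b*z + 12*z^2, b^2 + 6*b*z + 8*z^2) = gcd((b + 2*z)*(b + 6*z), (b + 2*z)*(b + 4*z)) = b + 2*z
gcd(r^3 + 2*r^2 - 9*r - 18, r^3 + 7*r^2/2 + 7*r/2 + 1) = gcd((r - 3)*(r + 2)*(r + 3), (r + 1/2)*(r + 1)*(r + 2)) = r + 2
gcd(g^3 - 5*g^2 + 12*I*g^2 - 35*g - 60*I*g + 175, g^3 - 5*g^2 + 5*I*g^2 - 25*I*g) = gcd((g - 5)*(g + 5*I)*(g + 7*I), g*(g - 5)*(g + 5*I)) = g^2 + g*(-5 + 5*I) - 25*I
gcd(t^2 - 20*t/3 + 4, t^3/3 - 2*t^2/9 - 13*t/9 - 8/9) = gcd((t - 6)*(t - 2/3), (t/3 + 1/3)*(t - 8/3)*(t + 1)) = 1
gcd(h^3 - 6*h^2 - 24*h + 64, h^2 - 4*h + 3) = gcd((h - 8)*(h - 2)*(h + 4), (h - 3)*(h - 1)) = 1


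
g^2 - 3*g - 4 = (g - 4)*(g + 1)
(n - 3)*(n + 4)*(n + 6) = n^3 + 7*n^2 - 6*n - 72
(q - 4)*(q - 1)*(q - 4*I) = q^3 - 5*q^2 - 4*I*q^2 + 4*q + 20*I*q - 16*I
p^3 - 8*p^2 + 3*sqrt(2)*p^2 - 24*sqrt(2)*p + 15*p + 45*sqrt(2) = (p - 5)*(p - 3)*(p + 3*sqrt(2))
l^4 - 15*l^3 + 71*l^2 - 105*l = l*(l - 7)*(l - 5)*(l - 3)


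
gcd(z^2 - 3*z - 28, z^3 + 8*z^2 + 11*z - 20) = z + 4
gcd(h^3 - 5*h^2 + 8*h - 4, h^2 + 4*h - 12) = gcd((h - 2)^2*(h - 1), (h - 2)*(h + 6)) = h - 2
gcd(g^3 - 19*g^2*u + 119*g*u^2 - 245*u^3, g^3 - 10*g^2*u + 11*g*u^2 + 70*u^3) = g^2 - 12*g*u + 35*u^2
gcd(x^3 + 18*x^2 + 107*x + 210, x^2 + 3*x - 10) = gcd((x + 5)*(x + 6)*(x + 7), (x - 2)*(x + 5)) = x + 5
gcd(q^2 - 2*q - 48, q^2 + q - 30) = q + 6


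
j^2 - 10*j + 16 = (j - 8)*(j - 2)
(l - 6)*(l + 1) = l^2 - 5*l - 6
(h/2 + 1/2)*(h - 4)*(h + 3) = h^3/2 - 13*h/2 - 6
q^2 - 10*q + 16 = (q - 8)*(q - 2)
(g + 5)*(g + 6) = g^2 + 11*g + 30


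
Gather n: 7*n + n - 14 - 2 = 8*n - 16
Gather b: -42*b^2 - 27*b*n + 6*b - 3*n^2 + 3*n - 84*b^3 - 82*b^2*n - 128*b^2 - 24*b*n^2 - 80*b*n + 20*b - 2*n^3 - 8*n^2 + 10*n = -84*b^3 + b^2*(-82*n - 170) + b*(-24*n^2 - 107*n + 26) - 2*n^3 - 11*n^2 + 13*n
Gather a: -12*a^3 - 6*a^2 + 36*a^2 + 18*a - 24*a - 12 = -12*a^3 + 30*a^2 - 6*a - 12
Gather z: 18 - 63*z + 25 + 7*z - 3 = 40 - 56*z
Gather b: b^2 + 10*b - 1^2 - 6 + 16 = b^2 + 10*b + 9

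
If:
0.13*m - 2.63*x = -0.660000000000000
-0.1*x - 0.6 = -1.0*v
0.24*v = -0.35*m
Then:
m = -0.43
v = 0.62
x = 0.23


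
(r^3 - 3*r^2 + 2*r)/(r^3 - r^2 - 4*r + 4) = r/(r + 2)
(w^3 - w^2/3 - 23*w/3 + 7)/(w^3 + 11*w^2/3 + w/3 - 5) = (3*w - 7)/(3*w + 5)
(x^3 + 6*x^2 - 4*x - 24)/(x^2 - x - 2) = (x^2 + 8*x + 12)/(x + 1)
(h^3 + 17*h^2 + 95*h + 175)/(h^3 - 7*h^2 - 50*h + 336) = (h^2 + 10*h + 25)/(h^2 - 14*h + 48)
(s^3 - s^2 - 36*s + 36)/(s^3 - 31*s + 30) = (s - 6)/(s - 5)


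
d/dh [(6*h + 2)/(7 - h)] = 44/(h - 7)^2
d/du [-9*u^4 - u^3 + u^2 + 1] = u*(-36*u^2 - 3*u + 2)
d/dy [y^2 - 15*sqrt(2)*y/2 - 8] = 2*y - 15*sqrt(2)/2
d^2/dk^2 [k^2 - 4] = 2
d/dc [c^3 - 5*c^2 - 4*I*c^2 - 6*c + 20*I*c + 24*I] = 3*c^2 - 10*c - 8*I*c - 6 + 20*I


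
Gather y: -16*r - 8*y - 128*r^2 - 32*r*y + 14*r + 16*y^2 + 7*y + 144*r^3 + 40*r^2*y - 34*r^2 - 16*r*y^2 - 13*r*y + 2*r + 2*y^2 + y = 144*r^3 - 162*r^2 + y^2*(18 - 16*r) + y*(40*r^2 - 45*r)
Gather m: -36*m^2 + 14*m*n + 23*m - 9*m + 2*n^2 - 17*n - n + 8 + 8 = -36*m^2 + m*(14*n + 14) + 2*n^2 - 18*n + 16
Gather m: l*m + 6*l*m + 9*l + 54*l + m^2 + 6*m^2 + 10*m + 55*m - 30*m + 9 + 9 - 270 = 63*l + 7*m^2 + m*(7*l + 35) - 252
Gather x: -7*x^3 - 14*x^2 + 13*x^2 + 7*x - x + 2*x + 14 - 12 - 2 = -7*x^3 - x^2 + 8*x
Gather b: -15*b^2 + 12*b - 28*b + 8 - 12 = -15*b^2 - 16*b - 4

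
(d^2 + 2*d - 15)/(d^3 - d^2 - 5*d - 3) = (d + 5)/(d^2 + 2*d + 1)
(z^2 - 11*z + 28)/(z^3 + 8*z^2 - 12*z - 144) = (z - 7)/(z^2 + 12*z + 36)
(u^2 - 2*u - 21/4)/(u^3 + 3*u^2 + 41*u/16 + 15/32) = 8*(2*u - 7)/(16*u^2 + 24*u + 5)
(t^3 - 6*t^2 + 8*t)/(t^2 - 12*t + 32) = t*(t - 2)/(t - 8)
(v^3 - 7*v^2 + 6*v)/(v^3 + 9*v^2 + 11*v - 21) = v*(v - 6)/(v^2 + 10*v + 21)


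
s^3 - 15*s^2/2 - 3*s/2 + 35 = (s - 7)*(s - 5/2)*(s + 2)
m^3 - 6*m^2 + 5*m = m*(m - 5)*(m - 1)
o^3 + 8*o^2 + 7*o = o*(o + 1)*(o + 7)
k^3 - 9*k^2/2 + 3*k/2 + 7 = (k - 7/2)*(k - 2)*(k + 1)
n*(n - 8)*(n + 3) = n^3 - 5*n^2 - 24*n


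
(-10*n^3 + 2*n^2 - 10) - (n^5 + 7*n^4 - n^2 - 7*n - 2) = -n^5 - 7*n^4 - 10*n^3 + 3*n^2 + 7*n - 8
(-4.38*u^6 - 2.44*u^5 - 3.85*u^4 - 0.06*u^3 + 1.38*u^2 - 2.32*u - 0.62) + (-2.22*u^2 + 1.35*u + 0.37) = -4.38*u^6 - 2.44*u^5 - 3.85*u^4 - 0.06*u^3 - 0.84*u^2 - 0.97*u - 0.25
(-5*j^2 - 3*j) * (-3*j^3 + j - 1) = 15*j^5 + 9*j^4 - 5*j^3 + 2*j^2 + 3*j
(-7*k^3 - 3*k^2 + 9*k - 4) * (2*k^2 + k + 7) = -14*k^5 - 13*k^4 - 34*k^3 - 20*k^2 + 59*k - 28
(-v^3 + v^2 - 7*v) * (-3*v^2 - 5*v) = 3*v^5 + 2*v^4 + 16*v^3 + 35*v^2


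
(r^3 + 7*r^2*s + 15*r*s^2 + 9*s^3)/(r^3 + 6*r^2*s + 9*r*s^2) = (r + s)/r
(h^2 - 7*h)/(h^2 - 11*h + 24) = h*(h - 7)/(h^2 - 11*h + 24)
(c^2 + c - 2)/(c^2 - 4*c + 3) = (c + 2)/(c - 3)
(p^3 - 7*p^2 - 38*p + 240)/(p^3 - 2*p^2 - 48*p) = (p - 5)/p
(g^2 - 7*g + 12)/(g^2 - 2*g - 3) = (g - 4)/(g + 1)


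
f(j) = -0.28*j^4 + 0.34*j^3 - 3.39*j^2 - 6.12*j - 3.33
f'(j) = -1.12*j^3 + 1.02*j^2 - 6.78*j - 6.12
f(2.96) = -63.82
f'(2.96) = -46.30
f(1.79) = -26.07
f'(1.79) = -21.41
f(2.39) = -41.82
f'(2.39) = -31.79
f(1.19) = -15.40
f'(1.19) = -14.63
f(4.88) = -233.21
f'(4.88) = -145.08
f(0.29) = -5.38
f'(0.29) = -8.03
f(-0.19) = -2.29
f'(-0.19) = -4.79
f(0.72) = -9.44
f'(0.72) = -10.89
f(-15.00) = -15996.78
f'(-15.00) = 4105.08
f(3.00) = -65.70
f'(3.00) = -47.52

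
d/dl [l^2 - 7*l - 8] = 2*l - 7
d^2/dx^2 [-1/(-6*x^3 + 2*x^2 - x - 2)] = 2*(2*(1 - 9*x)*(6*x^3 - 2*x^2 + x + 2) + (18*x^2 - 4*x + 1)^2)/(6*x^3 - 2*x^2 + x + 2)^3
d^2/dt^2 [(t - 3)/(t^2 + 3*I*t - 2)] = 2*((t - 3)*(2*t + 3*I)^2 + 3*(-t + 1 - I)*(t^2 + 3*I*t - 2))/(t^2 + 3*I*t - 2)^3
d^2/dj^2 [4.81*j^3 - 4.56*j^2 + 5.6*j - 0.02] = 28.86*j - 9.12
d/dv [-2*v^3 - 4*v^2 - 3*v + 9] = -6*v^2 - 8*v - 3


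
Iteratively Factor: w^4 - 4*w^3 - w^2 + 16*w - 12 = (w - 2)*(w^3 - 2*w^2 - 5*w + 6) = (w - 2)*(w - 1)*(w^2 - w - 6) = (w - 2)*(w - 1)*(w + 2)*(w - 3)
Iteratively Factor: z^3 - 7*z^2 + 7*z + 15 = (z - 3)*(z^2 - 4*z - 5) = (z - 3)*(z + 1)*(z - 5)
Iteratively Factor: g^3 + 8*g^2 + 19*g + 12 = (g + 4)*(g^2 + 4*g + 3) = (g + 1)*(g + 4)*(g + 3)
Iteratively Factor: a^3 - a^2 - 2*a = (a + 1)*(a^2 - 2*a) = a*(a + 1)*(a - 2)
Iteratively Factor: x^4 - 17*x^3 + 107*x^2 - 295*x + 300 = (x - 5)*(x^3 - 12*x^2 + 47*x - 60) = (x - 5)*(x - 4)*(x^2 - 8*x + 15) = (x - 5)*(x - 4)*(x - 3)*(x - 5)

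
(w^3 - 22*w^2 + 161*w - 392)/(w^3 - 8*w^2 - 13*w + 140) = (w^2 - 15*w + 56)/(w^2 - w - 20)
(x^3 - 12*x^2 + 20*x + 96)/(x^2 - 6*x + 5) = (x^3 - 12*x^2 + 20*x + 96)/(x^2 - 6*x + 5)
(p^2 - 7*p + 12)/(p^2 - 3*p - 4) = (p - 3)/(p + 1)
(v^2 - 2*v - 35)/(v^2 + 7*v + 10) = (v - 7)/(v + 2)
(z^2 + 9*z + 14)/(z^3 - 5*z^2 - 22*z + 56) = (z^2 + 9*z + 14)/(z^3 - 5*z^2 - 22*z + 56)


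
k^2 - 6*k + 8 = (k - 4)*(k - 2)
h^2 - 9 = (h - 3)*(h + 3)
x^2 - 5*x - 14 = (x - 7)*(x + 2)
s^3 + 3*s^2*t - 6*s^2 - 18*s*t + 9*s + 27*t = (s - 3)^2*(s + 3*t)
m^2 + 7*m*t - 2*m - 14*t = (m - 2)*(m + 7*t)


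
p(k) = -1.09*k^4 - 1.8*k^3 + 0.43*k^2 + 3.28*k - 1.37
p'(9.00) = -3604.82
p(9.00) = -8400.71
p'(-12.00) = 6749.44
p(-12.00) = -19470.65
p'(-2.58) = 39.99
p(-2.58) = -24.35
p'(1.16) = -9.79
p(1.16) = -1.77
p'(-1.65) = 6.75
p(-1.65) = -5.60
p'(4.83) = -609.82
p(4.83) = -771.54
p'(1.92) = -45.83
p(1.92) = -21.04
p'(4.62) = -537.95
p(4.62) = -651.12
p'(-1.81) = 9.89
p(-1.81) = -6.92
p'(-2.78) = 52.83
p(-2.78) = -33.60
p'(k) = -4.36*k^3 - 5.4*k^2 + 0.86*k + 3.28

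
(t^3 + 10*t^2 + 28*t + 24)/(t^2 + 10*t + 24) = (t^2 + 4*t + 4)/(t + 4)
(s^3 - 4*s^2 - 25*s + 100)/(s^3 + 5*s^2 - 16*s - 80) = (s - 5)/(s + 4)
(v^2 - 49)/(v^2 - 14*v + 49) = (v + 7)/(v - 7)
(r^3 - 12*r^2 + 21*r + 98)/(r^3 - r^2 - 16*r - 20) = (r^2 - 14*r + 49)/(r^2 - 3*r - 10)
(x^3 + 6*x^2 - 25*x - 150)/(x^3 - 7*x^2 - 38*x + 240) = (x + 5)/(x - 8)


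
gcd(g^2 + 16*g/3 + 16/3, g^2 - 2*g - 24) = g + 4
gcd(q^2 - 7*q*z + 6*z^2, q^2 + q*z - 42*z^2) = -q + 6*z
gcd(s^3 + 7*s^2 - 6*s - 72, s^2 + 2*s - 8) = s + 4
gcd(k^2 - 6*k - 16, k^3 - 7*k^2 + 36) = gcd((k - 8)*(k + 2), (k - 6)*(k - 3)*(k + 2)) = k + 2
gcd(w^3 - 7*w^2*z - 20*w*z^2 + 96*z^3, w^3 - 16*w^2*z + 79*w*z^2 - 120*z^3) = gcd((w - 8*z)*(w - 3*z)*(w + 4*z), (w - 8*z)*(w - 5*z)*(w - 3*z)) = w^2 - 11*w*z + 24*z^2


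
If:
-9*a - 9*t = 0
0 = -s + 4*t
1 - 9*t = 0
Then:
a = -1/9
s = 4/9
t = 1/9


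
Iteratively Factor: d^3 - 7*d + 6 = (d - 2)*(d^2 + 2*d - 3) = (d - 2)*(d - 1)*(d + 3)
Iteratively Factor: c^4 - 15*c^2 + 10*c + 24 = (c + 4)*(c^3 - 4*c^2 + c + 6) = (c - 2)*(c + 4)*(c^2 - 2*c - 3) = (c - 2)*(c + 1)*(c + 4)*(c - 3)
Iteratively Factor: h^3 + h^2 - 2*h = (h + 2)*(h^2 - h) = h*(h + 2)*(h - 1)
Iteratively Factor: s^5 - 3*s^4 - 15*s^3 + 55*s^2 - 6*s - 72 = (s - 3)*(s^4 - 15*s^2 + 10*s + 24) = (s - 3)*(s + 4)*(s^3 - 4*s^2 + s + 6) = (s - 3)*(s - 2)*(s + 4)*(s^2 - 2*s - 3) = (s - 3)^2*(s - 2)*(s + 4)*(s + 1)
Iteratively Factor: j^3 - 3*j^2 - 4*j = (j + 1)*(j^2 - 4*j) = (j - 4)*(j + 1)*(j)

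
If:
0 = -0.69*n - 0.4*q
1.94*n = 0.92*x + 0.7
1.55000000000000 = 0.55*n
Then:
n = 2.82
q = -4.86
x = 5.18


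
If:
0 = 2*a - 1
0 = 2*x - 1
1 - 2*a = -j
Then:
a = 1/2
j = 0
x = 1/2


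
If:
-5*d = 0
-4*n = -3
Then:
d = 0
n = 3/4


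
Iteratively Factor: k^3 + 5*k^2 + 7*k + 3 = (k + 1)*(k^2 + 4*k + 3) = (k + 1)^2*(k + 3)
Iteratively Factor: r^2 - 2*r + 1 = (r - 1)*(r - 1)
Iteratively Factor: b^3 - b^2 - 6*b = (b)*(b^2 - b - 6) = b*(b - 3)*(b + 2)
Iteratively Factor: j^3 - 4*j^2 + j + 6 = (j - 2)*(j^2 - 2*j - 3) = (j - 2)*(j + 1)*(j - 3)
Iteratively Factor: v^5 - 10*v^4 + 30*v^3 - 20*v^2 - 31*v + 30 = (v - 2)*(v^4 - 8*v^3 + 14*v^2 + 8*v - 15) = (v - 2)*(v - 1)*(v^3 - 7*v^2 + 7*v + 15) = (v - 3)*(v - 2)*(v - 1)*(v^2 - 4*v - 5) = (v - 5)*(v - 3)*(v - 2)*(v - 1)*(v + 1)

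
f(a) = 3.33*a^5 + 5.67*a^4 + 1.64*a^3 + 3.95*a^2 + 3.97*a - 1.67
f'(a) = 16.65*a^4 + 22.68*a^3 + 4.92*a^2 + 7.9*a + 3.97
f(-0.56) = -2.57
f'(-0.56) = -1.26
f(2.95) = 1259.90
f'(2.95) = 1913.30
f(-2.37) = -80.83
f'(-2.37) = 236.27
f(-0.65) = -2.41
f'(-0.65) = -2.34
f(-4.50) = -3908.72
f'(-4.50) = 4828.88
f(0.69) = 5.29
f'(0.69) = 22.99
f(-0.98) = -1.09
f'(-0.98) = -5.04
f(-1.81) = -9.47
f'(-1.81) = 50.00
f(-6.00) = -18783.29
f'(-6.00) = 16813.21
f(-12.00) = -713351.87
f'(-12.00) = 306681.01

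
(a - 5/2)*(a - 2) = a^2 - 9*a/2 + 5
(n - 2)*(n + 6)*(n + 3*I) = n^3 + 4*n^2 + 3*I*n^2 - 12*n + 12*I*n - 36*I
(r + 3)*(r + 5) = r^2 + 8*r + 15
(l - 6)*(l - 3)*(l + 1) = l^3 - 8*l^2 + 9*l + 18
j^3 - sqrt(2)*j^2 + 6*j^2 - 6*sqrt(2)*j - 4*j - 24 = (j + 6)*(j - 2*sqrt(2))*(j + sqrt(2))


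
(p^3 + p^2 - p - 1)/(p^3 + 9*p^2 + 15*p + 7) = (p - 1)/(p + 7)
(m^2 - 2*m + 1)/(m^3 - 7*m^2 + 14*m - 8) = (m - 1)/(m^2 - 6*m + 8)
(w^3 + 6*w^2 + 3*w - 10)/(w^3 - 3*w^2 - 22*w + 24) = (w^2 + 7*w + 10)/(w^2 - 2*w - 24)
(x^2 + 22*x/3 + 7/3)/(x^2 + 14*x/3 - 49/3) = (3*x + 1)/(3*x - 7)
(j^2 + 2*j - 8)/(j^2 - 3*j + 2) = (j + 4)/(j - 1)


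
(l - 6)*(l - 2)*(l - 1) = l^3 - 9*l^2 + 20*l - 12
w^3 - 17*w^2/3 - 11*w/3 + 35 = (w - 5)*(w - 3)*(w + 7/3)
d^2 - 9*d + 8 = (d - 8)*(d - 1)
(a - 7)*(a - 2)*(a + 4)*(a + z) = a^4 + a^3*z - 5*a^3 - 5*a^2*z - 22*a^2 - 22*a*z + 56*a + 56*z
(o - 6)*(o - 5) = o^2 - 11*o + 30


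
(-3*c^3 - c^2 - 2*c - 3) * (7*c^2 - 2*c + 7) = -21*c^5 - c^4 - 33*c^3 - 24*c^2 - 8*c - 21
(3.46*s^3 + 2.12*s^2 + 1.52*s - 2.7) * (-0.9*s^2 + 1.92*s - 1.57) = -3.114*s^5 + 4.7352*s^4 - 2.7298*s^3 + 2.02*s^2 - 7.5704*s + 4.239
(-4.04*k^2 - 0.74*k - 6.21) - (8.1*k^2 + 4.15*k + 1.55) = -12.14*k^2 - 4.89*k - 7.76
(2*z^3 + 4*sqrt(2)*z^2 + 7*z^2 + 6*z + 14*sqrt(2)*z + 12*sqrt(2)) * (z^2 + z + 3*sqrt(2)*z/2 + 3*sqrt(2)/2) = 2*z^5 + 9*z^4 + 7*sqrt(2)*z^4 + 25*z^3 + 63*sqrt(2)*z^3/2 + 60*z^2 + 91*sqrt(2)*z^2/2 + 21*sqrt(2)*z + 78*z + 36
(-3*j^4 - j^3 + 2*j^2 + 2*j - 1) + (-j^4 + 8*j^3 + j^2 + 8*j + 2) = -4*j^4 + 7*j^3 + 3*j^2 + 10*j + 1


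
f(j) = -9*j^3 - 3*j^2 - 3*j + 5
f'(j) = -27*j^2 - 6*j - 3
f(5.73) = -1803.88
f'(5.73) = -923.87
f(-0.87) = 11.27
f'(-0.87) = -18.22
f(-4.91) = 1012.74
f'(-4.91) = -624.46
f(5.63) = -1713.06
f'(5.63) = -892.60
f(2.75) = -213.11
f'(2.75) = -223.69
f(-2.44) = 125.20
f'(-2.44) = -149.11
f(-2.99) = 227.73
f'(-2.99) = -226.44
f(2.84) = -233.87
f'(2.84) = -237.81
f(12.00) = -16015.00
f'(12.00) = -3963.00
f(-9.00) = 6350.00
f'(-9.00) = -2136.00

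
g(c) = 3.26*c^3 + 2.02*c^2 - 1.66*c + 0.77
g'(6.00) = 374.66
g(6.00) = 767.69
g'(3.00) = 98.48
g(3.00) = 101.99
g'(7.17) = 530.09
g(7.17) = 1294.36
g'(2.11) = 50.41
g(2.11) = 36.88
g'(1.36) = 21.92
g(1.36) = 10.45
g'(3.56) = 136.67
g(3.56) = 167.55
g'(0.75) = 6.87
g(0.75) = 2.04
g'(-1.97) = 28.34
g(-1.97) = -13.04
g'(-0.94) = 3.18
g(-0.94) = 1.41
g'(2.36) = 62.35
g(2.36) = 50.95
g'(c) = 9.78*c^2 + 4.04*c - 1.66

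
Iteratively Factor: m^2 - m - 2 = (m + 1)*(m - 2)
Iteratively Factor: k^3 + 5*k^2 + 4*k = (k)*(k^2 + 5*k + 4) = k*(k + 1)*(k + 4)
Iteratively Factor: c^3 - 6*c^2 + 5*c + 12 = (c - 4)*(c^2 - 2*c - 3) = (c - 4)*(c + 1)*(c - 3)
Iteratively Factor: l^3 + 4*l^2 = (l + 4)*(l^2) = l*(l + 4)*(l)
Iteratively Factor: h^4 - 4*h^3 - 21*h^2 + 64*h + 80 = (h - 4)*(h^3 - 21*h - 20) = (h - 5)*(h - 4)*(h^2 + 5*h + 4) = (h - 5)*(h - 4)*(h + 1)*(h + 4)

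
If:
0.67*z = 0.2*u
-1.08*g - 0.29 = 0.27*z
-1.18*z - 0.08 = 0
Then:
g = -0.25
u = -0.23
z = -0.07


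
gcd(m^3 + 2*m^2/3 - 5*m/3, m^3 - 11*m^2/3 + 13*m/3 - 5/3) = m - 1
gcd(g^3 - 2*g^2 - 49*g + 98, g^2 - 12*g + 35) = g - 7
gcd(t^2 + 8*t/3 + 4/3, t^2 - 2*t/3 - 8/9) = t + 2/3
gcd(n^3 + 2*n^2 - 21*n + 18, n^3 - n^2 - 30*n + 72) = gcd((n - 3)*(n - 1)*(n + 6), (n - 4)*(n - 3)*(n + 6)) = n^2 + 3*n - 18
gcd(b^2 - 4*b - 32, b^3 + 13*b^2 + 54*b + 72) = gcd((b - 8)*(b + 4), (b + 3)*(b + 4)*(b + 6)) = b + 4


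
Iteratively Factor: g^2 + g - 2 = (g + 2)*(g - 1)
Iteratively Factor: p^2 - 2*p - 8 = (p - 4)*(p + 2)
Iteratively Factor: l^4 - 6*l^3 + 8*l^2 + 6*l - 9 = (l - 3)*(l^3 - 3*l^2 - l + 3) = (l - 3)*(l - 1)*(l^2 - 2*l - 3) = (l - 3)*(l - 1)*(l + 1)*(l - 3)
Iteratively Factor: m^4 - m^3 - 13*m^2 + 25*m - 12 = (m - 1)*(m^3 - 13*m + 12) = (m - 1)*(m + 4)*(m^2 - 4*m + 3) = (m - 1)^2*(m + 4)*(m - 3)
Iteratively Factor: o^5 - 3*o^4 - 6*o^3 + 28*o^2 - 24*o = (o - 2)*(o^4 - o^3 - 8*o^2 + 12*o) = (o - 2)^2*(o^3 + o^2 - 6*o) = (o - 2)^3*(o^2 + 3*o) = (o - 2)^3*(o + 3)*(o)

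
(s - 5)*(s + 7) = s^2 + 2*s - 35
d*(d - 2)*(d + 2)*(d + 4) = d^4 + 4*d^3 - 4*d^2 - 16*d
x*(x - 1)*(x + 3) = x^3 + 2*x^2 - 3*x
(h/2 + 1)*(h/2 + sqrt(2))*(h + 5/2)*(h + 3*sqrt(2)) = h^4/4 + 9*h^3/8 + 5*sqrt(2)*h^3/4 + 17*h^2/4 + 45*sqrt(2)*h^2/8 + 25*sqrt(2)*h/4 + 27*h/2 + 15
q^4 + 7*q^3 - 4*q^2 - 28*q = q*(q - 2)*(q + 2)*(q + 7)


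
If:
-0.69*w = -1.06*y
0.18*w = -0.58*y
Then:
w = 0.00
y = 0.00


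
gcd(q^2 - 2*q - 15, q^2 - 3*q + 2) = 1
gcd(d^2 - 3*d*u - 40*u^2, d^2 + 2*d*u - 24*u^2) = 1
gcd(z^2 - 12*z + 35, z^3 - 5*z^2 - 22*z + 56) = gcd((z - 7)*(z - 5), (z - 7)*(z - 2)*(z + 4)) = z - 7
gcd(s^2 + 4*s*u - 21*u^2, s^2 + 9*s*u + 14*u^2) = s + 7*u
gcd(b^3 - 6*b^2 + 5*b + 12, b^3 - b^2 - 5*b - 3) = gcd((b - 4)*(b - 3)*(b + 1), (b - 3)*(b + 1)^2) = b^2 - 2*b - 3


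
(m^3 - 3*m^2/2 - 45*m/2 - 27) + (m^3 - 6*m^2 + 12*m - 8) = 2*m^3 - 15*m^2/2 - 21*m/2 - 35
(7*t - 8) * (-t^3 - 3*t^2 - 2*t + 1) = -7*t^4 - 13*t^3 + 10*t^2 + 23*t - 8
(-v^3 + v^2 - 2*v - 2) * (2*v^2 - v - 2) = -2*v^5 + 3*v^4 - 3*v^3 - 4*v^2 + 6*v + 4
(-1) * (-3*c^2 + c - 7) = 3*c^2 - c + 7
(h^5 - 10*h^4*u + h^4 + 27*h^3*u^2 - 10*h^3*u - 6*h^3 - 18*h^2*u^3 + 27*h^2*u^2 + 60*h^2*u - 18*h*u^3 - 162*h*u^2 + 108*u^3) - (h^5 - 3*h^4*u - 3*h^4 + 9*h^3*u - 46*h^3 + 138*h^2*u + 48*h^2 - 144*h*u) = -7*h^4*u + 4*h^4 + 27*h^3*u^2 - 19*h^3*u + 40*h^3 - 18*h^2*u^3 + 27*h^2*u^2 - 78*h^2*u - 48*h^2 - 18*h*u^3 - 162*h*u^2 + 144*h*u + 108*u^3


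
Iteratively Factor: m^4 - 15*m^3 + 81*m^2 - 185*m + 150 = (m - 3)*(m^3 - 12*m^2 + 45*m - 50) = (m - 5)*(m - 3)*(m^2 - 7*m + 10) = (m - 5)*(m - 3)*(m - 2)*(m - 5)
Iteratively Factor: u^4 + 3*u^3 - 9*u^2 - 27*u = (u + 3)*(u^3 - 9*u) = (u + 3)^2*(u^2 - 3*u) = (u - 3)*(u + 3)^2*(u)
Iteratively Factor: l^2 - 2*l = (l)*(l - 2)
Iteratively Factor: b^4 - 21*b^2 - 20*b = (b)*(b^3 - 21*b - 20) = b*(b + 4)*(b^2 - 4*b - 5) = b*(b - 5)*(b + 4)*(b + 1)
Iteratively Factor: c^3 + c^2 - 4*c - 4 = (c - 2)*(c^2 + 3*c + 2) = (c - 2)*(c + 1)*(c + 2)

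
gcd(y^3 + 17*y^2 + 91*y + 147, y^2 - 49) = y + 7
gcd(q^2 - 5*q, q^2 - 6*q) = q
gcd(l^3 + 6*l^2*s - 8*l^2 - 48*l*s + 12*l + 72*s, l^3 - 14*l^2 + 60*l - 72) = l^2 - 8*l + 12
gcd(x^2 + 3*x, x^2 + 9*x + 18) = x + 3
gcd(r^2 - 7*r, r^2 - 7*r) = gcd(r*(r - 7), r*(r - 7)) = r^2 - 7*r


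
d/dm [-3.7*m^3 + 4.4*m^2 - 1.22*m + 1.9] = -11.1*m^2 + 8.8*m - 1.22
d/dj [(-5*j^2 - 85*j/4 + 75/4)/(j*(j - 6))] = 5*(41*j^2 - 30*j + 90)/(4*j^2*(j^2 - 12*j + 36))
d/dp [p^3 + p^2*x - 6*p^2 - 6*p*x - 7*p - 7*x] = 3*p^2 + 2*p*x - 12*p - 6*x - 7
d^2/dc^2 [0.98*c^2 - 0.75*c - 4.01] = 1.96000000000000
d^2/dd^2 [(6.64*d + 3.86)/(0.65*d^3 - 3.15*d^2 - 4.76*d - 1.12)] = (16.8324*d^5 - 62.0022*d^4 + 46.4055200000001*d^3 + 216.1551*d^2 + 223.566*d + 76.882176)/(0.274625*d^9 - 3.992625*d^8 + 13.315575*d^7 + 25.801125*d^6 - 83.75178*d^5 - 226.66224*d^4 - 206.163776*d^3 - 87.983616*d^2 - 17.912832*d - 1.404928)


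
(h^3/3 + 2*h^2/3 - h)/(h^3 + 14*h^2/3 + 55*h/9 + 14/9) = 3*h*(h^2 + 2*h - 3)/(9*h^3 + 42*h^2 + 55*h + 14)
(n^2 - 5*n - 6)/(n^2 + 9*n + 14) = (n^2 - 5*n - 6)/(n^2 + 9*n + 14)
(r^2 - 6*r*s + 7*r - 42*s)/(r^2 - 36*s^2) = (r + 7)/(r + 6*s)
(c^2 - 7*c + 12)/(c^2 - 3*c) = (c - 4)/c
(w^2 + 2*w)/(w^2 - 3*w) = (w + 2)/(w - 3)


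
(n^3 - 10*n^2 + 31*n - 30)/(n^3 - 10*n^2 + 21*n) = (n^2 - 7*n + 10)/(n*(n - 7))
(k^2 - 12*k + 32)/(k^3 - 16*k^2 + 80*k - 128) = 1/(k - 4)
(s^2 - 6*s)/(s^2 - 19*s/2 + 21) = 2*s/(2*s - 7)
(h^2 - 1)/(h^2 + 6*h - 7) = (h + 1)/(h + 7)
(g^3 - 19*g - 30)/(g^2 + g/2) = 2*(g^3 - 19*g - 30)/(g*(2*g + 1))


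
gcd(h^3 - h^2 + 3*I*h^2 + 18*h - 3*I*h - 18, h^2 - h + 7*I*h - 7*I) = h - 1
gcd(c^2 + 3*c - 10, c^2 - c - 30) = c + 5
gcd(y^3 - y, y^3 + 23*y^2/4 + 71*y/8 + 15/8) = 1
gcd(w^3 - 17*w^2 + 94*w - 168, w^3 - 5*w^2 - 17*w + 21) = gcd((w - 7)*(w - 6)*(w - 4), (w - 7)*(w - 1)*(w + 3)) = w - 7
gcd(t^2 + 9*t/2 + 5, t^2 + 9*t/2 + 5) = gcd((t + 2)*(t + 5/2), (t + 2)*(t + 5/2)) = t^2 + 9*t/2 + 5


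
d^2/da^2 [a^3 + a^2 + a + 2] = 6*a + 2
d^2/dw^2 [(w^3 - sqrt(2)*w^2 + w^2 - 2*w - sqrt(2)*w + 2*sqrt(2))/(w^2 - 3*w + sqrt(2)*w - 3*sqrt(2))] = 4*(-4*sqrt(2)*w^3 + 7*w^3 - 18*w^2 + 21*sqrt(2)*w^2 - 18*sqrt(2)*w + 24*w + 6 + 8*sqrt(2))/(w^6 - 9*w^5 + 3*sqrt(2)*w^5 - 27*sqrt(2)*w^4 + 33*w^4 - 81*w^3 + 83*sqrt(2)*w^3 - 99*sqrt(2)*w^2 + 162*w^2 - 162*w + 54*sqrt(2)*w - 54*sqrt(2))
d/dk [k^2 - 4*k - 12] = 2*k - 4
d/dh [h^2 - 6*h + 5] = 2*h - 6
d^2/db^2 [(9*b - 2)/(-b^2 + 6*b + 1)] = 2*(4*(b - 3)^2*(9*b - 2) + (27*b - 56)*(-b^2 + 6*b + 1))/(-b^2 + 6*b + 1)^3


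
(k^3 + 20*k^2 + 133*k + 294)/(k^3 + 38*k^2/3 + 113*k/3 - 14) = 3*(k + 7)/(3*k - 1)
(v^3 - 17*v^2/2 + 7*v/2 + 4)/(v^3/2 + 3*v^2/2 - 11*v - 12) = (2*v^3 - 17*v^2 + 7*v + 8)/(v^3 + 3*v^2 - 22*v - 24)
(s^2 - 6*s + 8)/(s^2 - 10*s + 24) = (s - 2)/(s - 6)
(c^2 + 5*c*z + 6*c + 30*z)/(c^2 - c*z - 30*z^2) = (-c - 6)/(-c + 6*z)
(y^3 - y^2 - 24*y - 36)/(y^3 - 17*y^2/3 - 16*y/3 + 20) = 3*(y + 3)/(3*y - 5)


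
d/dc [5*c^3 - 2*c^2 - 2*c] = 15*c^2 - 4*c - 2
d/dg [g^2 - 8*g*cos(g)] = 8*g*sin(g) + 2*g - 8*cos(g)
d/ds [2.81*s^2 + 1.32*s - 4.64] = 5.62*s + 1.32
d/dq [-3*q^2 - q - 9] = -6*q - 1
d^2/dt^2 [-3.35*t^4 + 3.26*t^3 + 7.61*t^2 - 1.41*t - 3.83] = -40.2*t^2 + 19.56*t + 15.22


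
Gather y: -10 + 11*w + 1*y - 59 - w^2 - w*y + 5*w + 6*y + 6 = -w^2 + 16*w + y*(7 - w) - 63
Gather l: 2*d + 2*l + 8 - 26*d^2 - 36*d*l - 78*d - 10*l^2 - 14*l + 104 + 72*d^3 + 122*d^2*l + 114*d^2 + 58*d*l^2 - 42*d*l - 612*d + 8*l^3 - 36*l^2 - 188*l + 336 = 72*d^3 + 88*d^2 - 688*d + 8*l^3 + l^2*(58*d - 46) + l*(122*d^2 - 78*d - 200) + 448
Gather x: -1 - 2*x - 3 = -2*x - 4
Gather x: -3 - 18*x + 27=24 - 18*x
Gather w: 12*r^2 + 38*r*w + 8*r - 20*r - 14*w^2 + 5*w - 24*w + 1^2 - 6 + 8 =12*r^2 - 12*r - 14*w^2 + w*(38*r - 19) + 3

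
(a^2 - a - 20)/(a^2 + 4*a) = (a - 5)/a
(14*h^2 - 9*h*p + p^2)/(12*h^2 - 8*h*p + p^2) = (-7*h + p)/(-6*h + p)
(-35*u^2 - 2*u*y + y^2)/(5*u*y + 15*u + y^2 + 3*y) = (-7*u + y)/(y + 3)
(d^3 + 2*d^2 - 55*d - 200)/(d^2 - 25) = (d^2 - 3*d - 40)/(d - 5)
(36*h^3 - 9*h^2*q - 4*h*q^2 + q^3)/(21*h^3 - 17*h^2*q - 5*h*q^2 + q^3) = (12*h^2 - 7*h*q + q^2)/(7*h^2 - 8*h*q + q^2)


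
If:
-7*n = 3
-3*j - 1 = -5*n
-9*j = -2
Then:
No Solution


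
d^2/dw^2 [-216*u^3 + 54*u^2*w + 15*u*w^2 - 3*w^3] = 30*u - 18*w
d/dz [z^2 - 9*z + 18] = 2*z - 9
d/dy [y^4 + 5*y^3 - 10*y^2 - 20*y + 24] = 4*y^3 + 15*y^2 - 20*y - 20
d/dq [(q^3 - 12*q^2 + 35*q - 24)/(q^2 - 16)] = (q^4 - 83*q^2 + 432*q - 560)/(q^4 - 32*q^2 + 256)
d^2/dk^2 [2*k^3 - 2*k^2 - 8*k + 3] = 12*k - 4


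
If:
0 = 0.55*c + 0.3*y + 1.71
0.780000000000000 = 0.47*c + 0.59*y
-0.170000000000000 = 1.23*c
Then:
No Solution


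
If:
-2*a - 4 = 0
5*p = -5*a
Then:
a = -2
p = 2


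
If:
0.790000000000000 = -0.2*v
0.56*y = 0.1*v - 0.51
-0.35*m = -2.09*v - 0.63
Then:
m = -21.79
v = -3.95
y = -1.62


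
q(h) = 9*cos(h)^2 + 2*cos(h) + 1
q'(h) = -18*sin(h)*cos(h) - 2*sin(h)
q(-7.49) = 2.85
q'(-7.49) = 7.86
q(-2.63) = 6.10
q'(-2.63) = -6.70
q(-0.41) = 10.40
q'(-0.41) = 7.38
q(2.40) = 4.42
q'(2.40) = 7.61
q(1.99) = 1.68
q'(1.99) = 4.87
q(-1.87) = 1.19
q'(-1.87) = -3.16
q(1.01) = 4.61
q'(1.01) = -9.80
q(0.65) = 8.30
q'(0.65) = -9.88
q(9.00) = 6.65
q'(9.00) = 5.93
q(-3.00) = 7.84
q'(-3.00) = -2.23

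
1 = 1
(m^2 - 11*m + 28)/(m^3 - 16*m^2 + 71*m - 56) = (m - 4)/(m^2 - 9*m + 8)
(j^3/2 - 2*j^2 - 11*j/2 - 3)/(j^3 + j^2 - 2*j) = (j^3 - 4*j^2 - 11*j - 6)/(2*j*(j^2 + j - 2))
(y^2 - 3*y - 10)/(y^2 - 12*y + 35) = (y + 2)/(y - 7)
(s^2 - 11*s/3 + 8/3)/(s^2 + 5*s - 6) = (s - 8/3)/(s + 6)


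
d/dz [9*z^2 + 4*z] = 18*z + 4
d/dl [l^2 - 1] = 2*l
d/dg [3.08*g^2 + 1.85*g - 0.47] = 6.16*g + 1.85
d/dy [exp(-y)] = -exp(-y)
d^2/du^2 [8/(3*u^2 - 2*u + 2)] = 16*(-9*u^2 + 6*u + 4*(3*u - 1)^2 - 6)/(3*u^2 - 2*u + 2)^3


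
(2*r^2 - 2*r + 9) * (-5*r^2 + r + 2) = -10*r^4 + 12*r^3 - 43*r^2 + 5*r + 18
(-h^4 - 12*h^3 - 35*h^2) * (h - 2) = -h^5 - 10*h^4 - 11*h^3 + 70*h^2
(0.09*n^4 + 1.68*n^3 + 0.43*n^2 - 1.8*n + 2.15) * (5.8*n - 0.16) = 0.522*n^5 + 9.7296*n^4 + 2.2252*n^3 - 10.5088*n^2 + 12.758*n - 0.344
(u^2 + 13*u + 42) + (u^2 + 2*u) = 2*u^2 + 15*u + 42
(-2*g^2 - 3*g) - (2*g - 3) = -2*g^2 - 5*g + 3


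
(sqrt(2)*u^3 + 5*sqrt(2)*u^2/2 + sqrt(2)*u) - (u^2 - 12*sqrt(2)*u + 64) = sqrt(2)*u^3 - u^2 + 5*sqrt(2)*u^2/2 + 13*sqrt(2)*u - 64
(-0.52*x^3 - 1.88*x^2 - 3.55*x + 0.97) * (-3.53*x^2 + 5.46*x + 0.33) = 1.8356*x^5 + 3.7972*x^4 + 2.0951*x^3 - 23.4275*x^2 + 4.1247*x + 0.3201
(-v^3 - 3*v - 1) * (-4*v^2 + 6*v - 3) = 4*v^5 - 6*v^4 + 15*v^3 - 14*v^2 + 3*v + 3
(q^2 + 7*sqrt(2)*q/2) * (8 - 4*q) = -4*q^3 - 14*sqrt(2)*q^2 + 8*q^2 + 28*sqrt(2)*q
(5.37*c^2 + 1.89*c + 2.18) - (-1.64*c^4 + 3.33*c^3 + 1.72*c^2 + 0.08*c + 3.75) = 1.64*c^4 - 3.33*c^3 + 3.65*c^2 + 1.81*c - 1.57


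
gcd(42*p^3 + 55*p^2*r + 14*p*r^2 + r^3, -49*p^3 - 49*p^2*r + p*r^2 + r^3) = 7*p^2 + 8*p*r + r^2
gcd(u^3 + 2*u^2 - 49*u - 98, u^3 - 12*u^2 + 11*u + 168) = u - 7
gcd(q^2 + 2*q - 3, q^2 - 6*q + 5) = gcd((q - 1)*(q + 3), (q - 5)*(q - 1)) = q - 1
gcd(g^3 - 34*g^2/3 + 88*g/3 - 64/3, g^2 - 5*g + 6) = g - 2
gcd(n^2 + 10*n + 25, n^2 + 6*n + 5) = n + 5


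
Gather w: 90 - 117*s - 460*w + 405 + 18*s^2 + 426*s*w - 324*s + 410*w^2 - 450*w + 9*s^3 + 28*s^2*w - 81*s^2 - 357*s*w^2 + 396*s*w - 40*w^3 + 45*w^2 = 9*s^3 - 63*s^2 - 441*s - 40*w^3 + w^2*(455 - 357*s) + w*(28*s^2 + 822*s - 910) + 495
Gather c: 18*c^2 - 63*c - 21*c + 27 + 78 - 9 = 18*c^2 - 84*c + 96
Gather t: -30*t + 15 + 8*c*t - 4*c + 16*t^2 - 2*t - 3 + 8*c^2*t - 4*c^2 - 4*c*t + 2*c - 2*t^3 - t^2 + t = -4*c^2 - 2*c - 2*t^3 + 15*t^2 + t*(8*c^2 + 4*c - 31) + 12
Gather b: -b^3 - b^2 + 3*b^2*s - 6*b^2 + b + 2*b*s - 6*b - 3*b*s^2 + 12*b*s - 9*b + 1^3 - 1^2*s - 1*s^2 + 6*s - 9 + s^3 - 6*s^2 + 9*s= -b^3 + b^2*(3*s - 7) + b*(-3*s^2 + 14*s - 14) + s^3 - 7*s^2 + 14*s - 8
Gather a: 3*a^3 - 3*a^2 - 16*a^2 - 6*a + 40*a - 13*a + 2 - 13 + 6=3*a^3 - 19*a^2 + 21*a - 5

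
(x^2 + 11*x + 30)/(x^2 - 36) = (x + 5)/(x - 6)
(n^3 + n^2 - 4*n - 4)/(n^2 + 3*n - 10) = (n^2 + 3*n + 2)/(n + 5)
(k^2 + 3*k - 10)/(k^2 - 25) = (k - 2)/(k - 5)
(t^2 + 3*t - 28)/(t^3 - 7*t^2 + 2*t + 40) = (t + 7)/(t^2 - 3*t - 10)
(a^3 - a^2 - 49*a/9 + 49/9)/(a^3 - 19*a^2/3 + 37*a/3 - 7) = (a + 7/3)/(a - 3)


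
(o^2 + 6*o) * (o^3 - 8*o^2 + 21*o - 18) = o^5 - 2*o^4 - 27*o^3 + 108*o^2 - 108*o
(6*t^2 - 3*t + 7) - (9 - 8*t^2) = 14*t^2 - 3*t - 2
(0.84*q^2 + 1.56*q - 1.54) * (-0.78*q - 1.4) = -0.6552*q^3 - 2.3928*q^2 - 0.9828*q + 2.156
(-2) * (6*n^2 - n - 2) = -12*n^2 + 2*n + 4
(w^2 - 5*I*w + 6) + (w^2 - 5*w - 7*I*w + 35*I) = 2*w^2 - 5*w - 12*I*w + 6 + 35*I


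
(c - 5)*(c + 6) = c^2 + c - 30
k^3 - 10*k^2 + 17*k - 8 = (k - 8)*(k - 1)^2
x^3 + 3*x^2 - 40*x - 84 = (x - 6)*(x + 2)*(x + 7)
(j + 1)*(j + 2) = j^2 + 3*j + 2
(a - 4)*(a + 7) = a^2 + 3*a - 28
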